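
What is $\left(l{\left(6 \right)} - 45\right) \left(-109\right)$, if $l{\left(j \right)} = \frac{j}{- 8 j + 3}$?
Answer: $\frac{73793}{15} \approx 4919.5$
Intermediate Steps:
$l{\left(j \right)} = \frac{j}{3 - 8 j}$
$\left(l{\left(6 \right)} - 45\right) \left(-109\right) = \left(\left(-1\right) 6 \frac{1}{-3 + 8 \cdot 6} - 45\right) \left(-109\right) = \left(\left(-1\right) 6 \frac{1}{-3 + 48} - 45\right) \left(-109\right) = \left(\left(-1\right) 6 \cdot \frac{1}{45} - 45\right) \left(-109\right) = \left(- \frac{2}{15} - 45\right) \left(-109\right) = \left(- \frac{677}{15}\right) \left(-109\right) = \frac{73793}{15}$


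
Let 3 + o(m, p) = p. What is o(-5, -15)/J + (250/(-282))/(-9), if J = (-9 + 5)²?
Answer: -10421/10152 ≈ -1.0265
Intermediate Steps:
o(m, p) = -3 + p
J = 16 (J = (-4)² = 16)
o(-5, -15)/J + (250/(-282))/(-9) = (-3 - 15)/16 + (250/(-282))/(-9) = -18*1/16 + (250*(-1/282))*(-⅑) = -9/8 - 125/141*(-⅑) = -9/8 + 125/1269 = -10421/10152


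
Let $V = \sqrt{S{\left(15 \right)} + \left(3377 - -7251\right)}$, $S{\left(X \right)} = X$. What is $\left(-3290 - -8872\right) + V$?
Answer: $5582 + \sqrt{10643} \approx 5685.2$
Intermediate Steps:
$V = \sqrt{10643}$ ($V = \sqrt{15 + \left(3377 - -7251\right)} = \sqrt{15 + \left(3377 + 7251\right)} = \sqrt{15 + 10628} = \sqrt{10643} \approx 103.16$)
$\left(-3290 - -8872\right) + V = \left(-3290 - -8872\right) + \sqrt{10643} = \left(-3290 + 8872\right) + \sqrt{10643} = 5582 + \sqrt{10643}$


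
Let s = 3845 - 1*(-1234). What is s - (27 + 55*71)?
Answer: 1147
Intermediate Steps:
s = 5079 (s = 3845 + 1234 = 5079)
s - (27 + 55*71) = 5079 - (27 + 55*71) = 5079 - (27 + 3905) = 5079 - 1*3932 = 5079 - 3932 = 1147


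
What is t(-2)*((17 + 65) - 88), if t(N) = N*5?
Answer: 60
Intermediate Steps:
t(N) = 5*N
t(-2)*((17 + 65) - 88) = (5*(-2))*((17 + 65) - 88) = -10*(82 - 88) = -10*(-6) = 60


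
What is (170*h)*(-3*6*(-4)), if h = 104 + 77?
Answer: 2215440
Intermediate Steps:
h = 181
(170*h)*(-3*6*(-4)) = (170*181)*(-3*6*(-4)) = 30770*(-18*(-4)) = 30770*(-1*(-72)) = 30770*72 = 2215440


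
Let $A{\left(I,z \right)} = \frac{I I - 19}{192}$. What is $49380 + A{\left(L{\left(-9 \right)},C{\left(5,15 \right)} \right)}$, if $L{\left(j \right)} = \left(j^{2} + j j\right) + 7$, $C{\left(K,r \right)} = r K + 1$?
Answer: $\frac{1584917}{32} \approx 49529.0$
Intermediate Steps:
$C{\left(K,r \right)} = 1 + K r$ ($C{\left(K,r \right)} = K r + 1 = 1 + K r$)
$L{\left(j \right)} = 7 + 2 j^{2}$ ($L{\left(j \right)} = \left(j^{2} + j^{2}\right) + 7 = 2 j^{2} + 7 = 7 + 2 j^{2}$)
$A{\left(I,z \right)} = - \frac{19}{192} + \frac{I^{2}}{192}$ ($A{\left(I,z \right)} = \left(I^{2} - 19\right) \frac{1}{192} = \left(-19 + I^{2}\right) \frac{1}{192} = - \frac{19}{192} + \frac{I^{2}}{192}$)
$49380 + A{\left(L{\left(-9 \right)},C{\left(5,15 \right)} \right)} = 49380 - \left(\frac{19}{192} - \frac{\left(7 + 2 \left(-9\right)^{2}\right)^{2}}{192}\right) = 49380 - \left(\frac{19}{192} - \frac{\left(7 + 2 \cdot 81\right)^{2}}{192}\right) = 49380 - \left(\frac{19}{192} - \frac{\left(7 + 162\right)^{2}}{192}\right) = 49380 - \left(\frac{19}{192} - \frac{169^{2}}{192}\right) = 49380 + \left(- \frac{19}{192} + \frac{1}{192} \cdot 28561\right) = 49380 + \left(- \frac{19}{192} + \frac{28561}{192}\right) = 49380 + \frac{4757}{32} = \frac{1584917}{32}$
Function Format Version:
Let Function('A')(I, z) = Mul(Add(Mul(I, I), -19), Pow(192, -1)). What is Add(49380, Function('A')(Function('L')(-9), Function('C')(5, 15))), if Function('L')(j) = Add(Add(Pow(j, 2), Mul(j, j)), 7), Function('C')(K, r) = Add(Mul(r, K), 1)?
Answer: Rational(1584917, 32) ≈ 49529.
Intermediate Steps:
Function('C')(K, r) = Add(1, Mul(K, r)) (Function('C')(K, r) = Add(Mul(K, r), 1) = Add(1, Mul(K, r)))
Function('L')(j) = Add(7, Mul(2, Pow(j, 2))) (Function('L')(j) = Add(Add(Pow(j, 2), Pow(j, 2)), 7) = Add(Mul(2, Pow(j, 2)), 7) = Add(7, Mul(2, Pow(j, 2))))
Function('A')(I, z) = Add(Rational(-19, 192), Mul(Rational(1, 192), Pow(I, 2))) (Function('A')(I, z) = Mul(Add(Pow(I, 2), -19), Rational(1, 192)) = Mul(Add(-19, Pow(I, 2)), Rational(1, 192)) = Add(Rational(-19, 192), Mul(Rational(1, 192), Pow(I, 2))))
Add(49380, Function('A')(Function('L')(-9), Function('C')(5, 15))) = Add(49380, Add(Rational(-19, 192), Mul(Rational(1, 192), Pow(Add(7, Mul(2, Pow(-9, 2))), 2)))) = Add(49380, Add(Rational(-19, 192), Mul(Rational(1, 192), Pow(Add(7, Mul(2, 81)), 2)))) = Add(49380, Add(Rational(-19, 192), Mul(Rational(1, 192), Pow(Add(7, 162), 2)))) = Add(49380, Add(Rational(-19, 192), Mul(Rational(1, 192), Pow(169, 2)))) = Add(49380, Add(Rational(-19, 192), Mul(Rational(1, 192), 28561))) = Add(49380, Add(Rational(-19, 192), Rational(28561, 192))) = Add(49380, Rational(4757, 32)) = Rational(1584917, 32)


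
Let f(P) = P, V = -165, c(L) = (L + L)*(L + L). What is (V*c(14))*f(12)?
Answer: -1552320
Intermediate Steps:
c(L) = 4*L**2 (c(L) = (2*L)*(2*L) = 4*L**2)
(V*c(14))*f(12) = -660*14**2*12 = -660*196*12 = -165*784*12 = -129360*12 = -1552320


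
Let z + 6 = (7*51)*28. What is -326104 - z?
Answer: -336094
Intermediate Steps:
z = 9990 (z = -6 + (7*51)*28 = -6 + 357*28 = -6 + 9996 = 9990)
-326104 - z = -326104 - 1*9990 = -326104 - 9990 = -336094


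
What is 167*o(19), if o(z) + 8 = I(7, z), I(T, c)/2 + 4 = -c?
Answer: -9018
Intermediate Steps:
I(T, c) = -8 - 2*c (I(T, c) = -8 + 2*(-c) = -8 - 2*c)
o(z) = -16 - 2*z (o(z) = -8 + (-8 - 2*z) = -16 - 2*z)
167*o(19) = 167*(-16 - 2*19) = 167*(-16 - 38) = 167*(-54) = -9018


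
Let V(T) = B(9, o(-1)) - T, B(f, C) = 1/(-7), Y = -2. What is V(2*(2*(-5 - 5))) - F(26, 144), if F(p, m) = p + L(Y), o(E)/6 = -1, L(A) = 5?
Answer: 62/7 ≈ 8.8571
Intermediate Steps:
o(E) = -6 (o(E) = 6*(-1) = -6)
B(f, C) = -⅐
V(T) = -⅐ - T
F(p, m) = 5 + p (F(p, m) = p + 5 = 5 + p)
V(2*(2*(-5 - 5))) - F(26, 144) = (-⅐ - 2*2*(-5 - 5)) - (5 + 26) = (-⅐ - 2*2*(-10)) - 1*31 = (-⅐ - 2*(-20)) - 31 = (-⅐ - 1*(-40)) - 31 = (-⅐ + 40) - 31 = 279/7 - 31 = 62/7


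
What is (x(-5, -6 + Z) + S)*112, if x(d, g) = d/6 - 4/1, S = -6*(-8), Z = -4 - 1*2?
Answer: 14504/3 ≈ 4834.7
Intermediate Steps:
Z = -6 (Z = -4 - 2 = -6)
S = 48
x(d, g) = -4 + d/6 (x(d, g) = d*(⅙) - 4*1 = d/6 - 4 = -4 + d/6)
(x(-5, -6 + Z) + S)*112 = ((-4 + (⅙)*(-5)) + 48)*112 = ((-4 - ⅚) + 48)*112 = (-29/6 + 48)*112 = (259/6)*112 = 14504/3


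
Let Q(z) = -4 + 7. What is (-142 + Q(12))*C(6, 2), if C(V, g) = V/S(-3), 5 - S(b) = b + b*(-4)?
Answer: 417/2 ≈ 208.50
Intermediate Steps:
Q(z) = 3
S(b) = 5 + 3*b (S(b) = 5 - (b + b*(-4)) = 5 - (b - 4*b) = 5 - (-3)*b = 5 + 3*b)
C(V, g) = -V/4 (C(V, g) = V/(5 + 3*(-3)) = V/(5 - 9) = V/(-4) = V*(-1/4) = -V/4)
(-142 + Q(12))*C(6, 2) = (-142 + 3)*(-1/4*6) = -139*(-3/2) = 417/2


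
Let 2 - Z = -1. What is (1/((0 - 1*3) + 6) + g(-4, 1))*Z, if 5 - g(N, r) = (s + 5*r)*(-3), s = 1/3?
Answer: 64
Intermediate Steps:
s = 1/3 ≈ 0.33333
g(N, r) = 6 + 15*r (g(N, r) = 5 - (1/3 + 5*r)*(-3) = 5 - (-1 - 15*r) = 5 + (1 + 15*r) = 6 + 15*r)
Z = 3 (Z = 2 - 1*(-1) = 2 + 1 = 3)
(1/((0 - 1*3) + 6) + g(-4, 1))*Z = (1/((0 - 1*3) + 6) + (6 + 15*1))*3 = (1/((0 - 3) + 6) + (6 + 15))*3 = (1/(-3 + 6) + 21)*3 = (1/3 + 21)*3 = (64/3)*3 = 64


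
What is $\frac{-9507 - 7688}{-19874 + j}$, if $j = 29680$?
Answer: $- \frac{17195}{9806} \approx -1.7535$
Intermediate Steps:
$\frac{-9507 - 7688}{-19874 + j} = \frac{-9507 - 7688}{-19874 + 29680} = - \frac{17195}{9806}$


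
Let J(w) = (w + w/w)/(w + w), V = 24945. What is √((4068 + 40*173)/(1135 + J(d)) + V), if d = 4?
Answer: √2059689685465/9085 ≈ 157.97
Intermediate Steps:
J(w) = (1 + w)/(2*w) (J(w) = (w + 1)/((2*w)) = (1 + w)*(1/(2*w)) = (1 + w)/(2*w))
√((4068 + 40*173)/(1135 + J(d)) + V) = √((4068 + 40*173)/(1135 + (½)*(1 + 4)/4) + 24945) = √((4068 + 6920)/(1135 + (½)*(¼)*5) + 24945) = √(10988/(1135 + 5/8) + 24945) = √(10988/(9085/8) + 24945) = √(10988*(8/9085) + 24945) = √(87904/9085 + 24945) = √(226713229/9085) = √2059689685465/9085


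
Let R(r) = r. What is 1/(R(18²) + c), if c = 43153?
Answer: 1/43477 ≈ 2.3001e-5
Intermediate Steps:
1/(R(18²) + c) = 1/(18² + 43153) = 1/(324 + 43153) = 1/43477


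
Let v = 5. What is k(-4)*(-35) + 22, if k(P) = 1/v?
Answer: 15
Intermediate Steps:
k(P) = ⅕ (k(P) = 1/5 = ⅕)
k(-4)*(-35) + 22 = (⅕)*(-35) + 22 = -7 + 22 = 15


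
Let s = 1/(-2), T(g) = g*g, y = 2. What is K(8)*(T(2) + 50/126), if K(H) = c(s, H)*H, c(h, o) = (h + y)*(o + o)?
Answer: 17728/21 ≈ 844.19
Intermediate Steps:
T(g) = g²
s = -½ ≈ -0.50000
c(h, o) = 2*o*(2 + h) (c(h, o) = (h + 2)*(o + o) = (2 + h)*(2*o) = 2*o*(2 + h))
K(H) = 3*H² (K(H) = (2*H*(2 - ½))*H = (2*H*(3/2))*H = (3*H)*H = 3*H²)
K(8)*(T(2) + 50/126) = (3*8²)*(2² + 50/126) = (3*64)*(4 + 50*(1/126)) = 192*(4 + 25/63) = 192*(277/63) = 17728/21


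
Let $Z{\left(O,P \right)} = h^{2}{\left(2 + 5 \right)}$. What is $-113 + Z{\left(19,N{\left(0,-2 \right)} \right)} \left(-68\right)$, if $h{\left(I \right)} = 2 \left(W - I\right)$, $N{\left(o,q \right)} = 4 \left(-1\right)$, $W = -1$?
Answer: $-17521$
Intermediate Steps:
$N{\left(o,q \right)} = -4$
$h{\left(I \right)} = -2 - 2 I$ ($h{\left(I \right)} = 2 \left(-1 - I\right) = -2 - 2 I$)
$Z{\left(O,P \right)} = 256$ ($Z{\left(O,P \right)} = \left(-2 - 2 \left(2 + 5\right)\right)^{2} = \left(-2 - 14\right)^{2} = \left(-16\right)^{2} = 256$)
$-113 + Z{\left(19,N{\left(0,-2 \right)} \right)} \left(-68\right) = -113 + 256 \left(-68\right) = -113 - 17408 = -17521$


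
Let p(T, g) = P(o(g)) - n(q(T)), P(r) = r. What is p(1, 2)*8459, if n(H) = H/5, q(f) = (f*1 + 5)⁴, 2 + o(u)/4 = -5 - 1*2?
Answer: -12485484/5 ≈ -2.4971e+6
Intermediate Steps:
o(u) = -36 (o(u) = -8 + 4*(-5 - 1*2) = -8 + 4*(-5 - 2) = -8 + 4*(-7) = -8 - 28 = -36)
q(f) = (5 + f)⁴ (q(f) = (f + 5)⁴ = (5 + f)⁴)
n(H) = H/5 (n(H) = H*(⅕) = H/5)
p(T, g) = -36 - (5 + T)⁴/5
p(1, 2)*8459 = (-36 - (5 + 1)⁴/5)*8459 = (-36 - ⅕*6⁴)*8459 = (-36 - ⅕*1296)*8459 = (-36 - 1296/5)*8459 = -1476/5*8459 = -12485484/5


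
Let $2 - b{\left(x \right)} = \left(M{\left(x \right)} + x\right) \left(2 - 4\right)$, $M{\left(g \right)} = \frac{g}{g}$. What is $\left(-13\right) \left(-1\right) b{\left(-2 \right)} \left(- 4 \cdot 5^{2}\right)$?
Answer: $0$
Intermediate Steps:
$M{\left(g \right)} = 1$
$b{\left(x \right)} = 4 + 2 x$ ($b{\left(x \right)} = 2 - \left(1 + x\right) \left(2 - 4\right) = 2 - \left(1 + x\right) \left(-2\right) = 2 - \left(-2 - 2 x\right) = 2 + \left(2 + 2 x\right) = 4 + 2 x$)
$\left(-13\right) \left(-1\right) b{\left(-2 \right)} \left(- 4 \cdot 5^{2}\right) = \left(-13\right) \left(-1\right) \left(4 + 2 \left(-2\right)\right) \left(- 4 \cdot 5^{2}\right) = 13 \left(4 - 4\right) \left(\left(-4\right) 25\right) = 13 \cdot 0 \left(-100\right) = 0 \left(-100\right) = 0$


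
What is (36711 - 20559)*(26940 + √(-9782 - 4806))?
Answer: 435134880 + 32304*I*√3647 ≈ 4.3513e+8 + 1.9509e+6*I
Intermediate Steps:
(36711 - 20559)*(26940 + √(-9782 - 4806)) = 16152*(26940 + √(-14588)) = 16152*(26940 + 2*I*√3647) = 435134880 + 32304*I*√3647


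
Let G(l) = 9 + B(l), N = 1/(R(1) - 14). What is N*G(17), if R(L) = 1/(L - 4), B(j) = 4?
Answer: -39/43 ≈ -0.90698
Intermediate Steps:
R(L) = 1/(-4 + L)
N = -3/43 (N = 1/(1/(-4 + 1) - 14) = 1/(1/(-3) - 14) = 1/(-1/3 - 14) = 1/(-43/3) = -3/43 ≈ -0.069767)
G(l) = 13 (G(l) = 9 + 4 = 13)
N*G(17) = -3/43*13 = -39/43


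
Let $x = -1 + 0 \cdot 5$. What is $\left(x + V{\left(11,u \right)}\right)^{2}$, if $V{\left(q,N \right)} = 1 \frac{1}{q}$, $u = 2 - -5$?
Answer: $\frac{100}{121} \approx 0.82645$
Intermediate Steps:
$u = 7$ ($u = 2 + 5 = 7$)
$V{\left(q,N \right)} = \frac{1}{q}$
$x = -1$ ($x = -1 + 0 = -1$)
$\left(x + V{\left(11,u \right)}\right)^{2} = \left(-1 + \frac{1}{11}\right)^{2} = \left(- \frac{10}{11}\right)^{2} = \frac{100}{121}$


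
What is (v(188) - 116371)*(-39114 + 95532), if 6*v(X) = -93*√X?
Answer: -6565419078 - 1748958*√47 ≈ -6.5774e+9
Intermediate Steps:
v(X) = -31*√X/2 (v(X) = (-93*√X)/6 = -31*√X/2)
(v(188) - 116371)*(-39114 + 95532) = (-31*√47 - 116371)*(-39114 + 95532) = (-31*√47 - 116371)*56418 = (-116371 - 31*√47)*56418 = -6565419078 - 1748958*√47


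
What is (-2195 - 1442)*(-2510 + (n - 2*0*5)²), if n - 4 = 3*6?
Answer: 7368562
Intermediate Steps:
n = 22 (n = 4 + 3*6 = 4 + 18 = 22)
(-2195 - 1442)*(-2510 + (n - 2*0*5)²) = (-2195 - 1442)*(-2510 + (22 - 2*0*5)²) = -3637*(-2510 + (22 + 0*5)²) = -3637*(-2510 + (22 + 0)²) = -3637*(-2510 + 22²) = -3637*(-2510 + 484) = -3637*(-2026) = 7368562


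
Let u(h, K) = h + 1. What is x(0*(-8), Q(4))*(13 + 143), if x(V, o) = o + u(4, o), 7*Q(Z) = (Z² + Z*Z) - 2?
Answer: 10140/7 ≈ 1448.6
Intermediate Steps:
u(h, K) = 1 + h
Q(Z) = -2/7 + 2*Z²/7 (Q(Z) = ((Z² + Z*Z) - 2)/7 = ((Z² + Z²) - 2)/7 = (2*Z² - 2)/7 = (-2 + 2*Z²)/7 = -2/7 + 2*Z²/7)
x(V, o) = 5 + o (x(V, o) = o + (1 + 4) = o + 5 = 5 + o)
x(0*(-8), Q(4))*(13 + 143) = (5 + (-2/7 + (2/7)*4²))*(13 + 143) = (5 + (-2/7 + (2/7)*16))*156 = (5 + (-2/7 + 32/7))*156 = (5 + 30/7)*156 = (65/7)*156 = 10140/7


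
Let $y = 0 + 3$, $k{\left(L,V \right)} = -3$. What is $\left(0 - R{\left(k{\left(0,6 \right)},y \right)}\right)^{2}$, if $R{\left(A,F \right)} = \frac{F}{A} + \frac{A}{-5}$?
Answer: $\frac{4}{25} \approx 0.16$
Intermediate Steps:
$y = 3$
$R{\left(A,F \right)} = - \frac{A}{5} + \frac{F}{A}$ ($R{\left(A,F \right)} = \frac{F}{A} + A \left(- \frac{1}{5}\right) = \frac{F}{A} - \frac{A}{5} = - \frac{A}{5} + \frac{F}{A}$)
$\left(0 - R{\left(k{\left(0,6 \right)},y \right)}\right)^{2} = \left(0 - \left(\left(- \frac{1}{5}\right) \left(-3\right) + \frac{3}{-3}\right)\right)^{2} = \left(0 - \left(\frac{3}{5} + 3 \left(- \frac{1}{3}\right)\right)\right)^{2} = \left(0 - \left(\frac{3}{5} - 1\right)\right)^{2} = \left(0 - - \frac{2}{5}\right)^{2} = \left(0 + \frac{2}{5}\right)^{2} = \left(\frac{2}{5}\right)^{2} = \frac{4}{25}$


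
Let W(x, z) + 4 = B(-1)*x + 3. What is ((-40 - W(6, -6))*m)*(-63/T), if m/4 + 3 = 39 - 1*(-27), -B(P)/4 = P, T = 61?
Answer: 1000188/61 ≈ 16397.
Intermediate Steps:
B(P) = -4*P
W(x, z) = -1 + 4*x (W(x, z) = -4 + ((-4*(-1))*x + 3) = -4 + (4*x + 3) = -4 + (3 + 4*x) = -1 + 4*x)
m = 252 (m = -12 + 4*(39 - 1*(-27)) = -12 + 4*(39 + 27) = -12 + 4*66 = -12 + 264 = 252)
((-40 - W(6, -6))*m)*(-63/T) = ((-40 - (-1 + 4*6))*252)*(-63/61) = ((-40 - (-1 + 24))*252)*(-63*1/61) = ((-40 - 1*23)*252)*(-63/61) = ((-40 - 23)*252)*(-63/61) = -63*252*(-63/61) = -15876*(-63/61) = 1000188/61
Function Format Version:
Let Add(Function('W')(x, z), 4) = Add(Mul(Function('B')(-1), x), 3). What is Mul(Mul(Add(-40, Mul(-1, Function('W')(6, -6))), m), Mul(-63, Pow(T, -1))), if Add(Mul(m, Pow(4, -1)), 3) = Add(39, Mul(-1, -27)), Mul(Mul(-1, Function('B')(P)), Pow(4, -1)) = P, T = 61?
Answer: Rational(1000188, 61) ≈ 16397.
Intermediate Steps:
Function('B')(P) = Mul(-4, P)
Function('W')(x, z) = Add(-1, Mul(4, x)) (Function('W')(x, z) = Add(-4, Add(Mul(Mul(-4, -1), x), 3)) = Add(-4, Add(Mul(4, x), 3)) = Add(-4, Add(3, Mul(4, x))) = Add(-1, Mul(4, x)))
m = 252 (m = Add(-12, Mul(4, Add(39, Mul(-1, -27)))) = Add(-12, Mul(4, Add(39, 27))) = Add(-12, Mul(4, 66)) = Add(-12, 264) = 252)
Mul(Mul(Add(-40, Mul(-1, Function('W')(6, -6))), m), Mul(-63, Pow(T, -1))) = Mul(Mul(Add(-40, Mul(-1, Add(-1, Mul(4, 6)))), 252), Mul(-63, Pow(61, -1))) = Mul(Mul(Add(-40, Mul(-1, Add(-1, 24))), 252), Mul(-63, Rational(1, 61))) = Mul(Mul(Add(-40, Mul(-1, 23)), 252), Rational(-63, 61)) = Mul(Mul(Add(-40, -23), 252), Rational(-63, 61)) = Mul(Mul(-63, 252), Rational(-63, 61)) = Mul(-15876, Rational(-63, 61)) = Rational(1000188, 61)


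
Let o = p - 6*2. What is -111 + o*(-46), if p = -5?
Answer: 671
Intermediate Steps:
o = -17 (o = -5 - 6*2 = -5 - 12 = -17)
-111 + o*(-46) = -111 - 17*(-46) = -111 + 782 = 671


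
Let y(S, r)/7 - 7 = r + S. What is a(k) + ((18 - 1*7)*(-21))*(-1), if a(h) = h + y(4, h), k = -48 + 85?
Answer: 604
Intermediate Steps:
k = 37
y(S, r) = 49 + 7*S + 7*r (y(S, r) = 49 + 7*(r + S) = 49 + 7*(S + r) = 49 + (7*S + 7*r) = 49 + 7*S + 7*r)
a(h) = 77 + 8*h (a(h) = h + (49 + 7*4 + 7*h) = h + (49 + 28 + 7*h) = h + (77 + 7*h) = 77 + 8*h)
a(k) + ((18 - 1*7)*(-21))*(-1) = (77 + 8*37) + ((18 - 1*7)*(-21))*(-1) = (77 + 296) + ((18 - 7)*(-21))*(-1) = 373 + (11*(-21))*(-1) = 373 - 231*(-1) = 373 + 231 = 604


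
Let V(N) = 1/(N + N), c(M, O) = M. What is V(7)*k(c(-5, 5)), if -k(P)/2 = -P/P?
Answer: 1/7 ≈ 0.14286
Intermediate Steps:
V(N) = 1/(2*N)
k(P) = 2 (k(P) = -(-2)*P/P = -(-2) = -2*(-1) = 2)
V(7)*k(c(-5, 5)) = ((1/2)/7)*2 = ((1/2)*(1/7))*2 = (1/14)*2 = 1/7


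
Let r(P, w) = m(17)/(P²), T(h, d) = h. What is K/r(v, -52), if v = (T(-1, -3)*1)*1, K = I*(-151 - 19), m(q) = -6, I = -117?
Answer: -3315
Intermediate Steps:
K = 19890 (K = -117*(-151 - 19) = -117*(-170) = 19890)
v = -1 (v = -1*1*1 = -1*1 = -1)
r(P, w) = -6/P²
K/r(v, -52) = 19890/((-6/(-1)²)) = 19890/((-6*1)) = 19890/(-6) = 19890*(-⅙) = -3315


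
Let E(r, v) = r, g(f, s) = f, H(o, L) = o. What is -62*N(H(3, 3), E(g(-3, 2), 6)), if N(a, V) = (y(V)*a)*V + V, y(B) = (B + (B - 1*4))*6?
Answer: -33294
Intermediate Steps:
y(B) = -24 + 12*B (y(B) = (B + (B - 4))*6 = (B + (-4 + B))*6 = (-4 + 2*B)*6 = -24 + 12*B)
N(a, V) = V + V*a*(-24 + 12*V) (N(a, V) = ((-24 + 12*V)*a)*V + V = (a*(-24 + 12*V))*V + V = V*a*(-24 + 12*V) + V = V + V*a*(-24 + 12*V))
-62*N(H(3, 3), E(g(-3, 2), 6)) = -(-186)*(1 + 12*3*(-2 - 3)) = -(-186)*(1 + 12*3*(-5)) = -(-186)*(1 - 180) = -(-186)*(-179) = -62*537 = -33294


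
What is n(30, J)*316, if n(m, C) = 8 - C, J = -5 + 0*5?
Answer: 4108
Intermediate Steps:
J = -5 (J = -5 + 0 = -5)
n(30, J)*316 = (8 - 1*(-5))*316 = (8 + 5)*316 = 13*316 = 4108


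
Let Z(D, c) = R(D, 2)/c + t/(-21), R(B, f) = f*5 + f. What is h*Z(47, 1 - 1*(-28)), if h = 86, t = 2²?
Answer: 11696/609 ≈ 19.205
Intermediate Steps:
R(B, f) = 6*f (R(B, f) = 5*f + f = 6*f)
t = 4
Z(D, c) = -4/21 + 12/c (Z(D, c) = (6*2)/c + 4/(-21) = 12/c + 4*(-1/21) = 12/c - 4/21 = -4/21 + 12/c)
h*Z(47, 1 - 1*(-28)) = 86*(-4/21 + 12/(1 - 1*(-28))) = 86*(-4/21 + 12/(1 + 28)) = 86*(-4/21 + 12/29) = 86*(136/609) = 11696/609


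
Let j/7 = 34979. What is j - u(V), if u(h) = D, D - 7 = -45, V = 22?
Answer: 244891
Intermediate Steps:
j = 244853 (j = 7*34979 = 244853)
D = -38 (D = 7 - 45 = -38)
u(h) = -38
j - u(V) = 244853 - 1*(-38) = 244853 + 38 = 244891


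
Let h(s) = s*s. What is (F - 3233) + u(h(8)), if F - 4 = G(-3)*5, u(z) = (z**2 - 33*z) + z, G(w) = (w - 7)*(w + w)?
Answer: -881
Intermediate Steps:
G(w) = 2*w*(-7 + w) (G(w) = (-7 + w)*(2*w) = 2*w*(-7 + w))
h(s) = s**2
u(z) = z**2 - 32*z
F = 304 (F = 4 + (2*(-3)*(-7 - 3))*5 = 4 + (2*(-3)*(-10))*5 = 4 + 60*5 = 4 + 300 = 304)
(F - 3233) + u(h(8)) = (304 - 3233) + 8**2*(-32 + 8**2) = -2929 + 64*(-32 + 64) = -2929 + 64*32 = -2929 + 2048 = -881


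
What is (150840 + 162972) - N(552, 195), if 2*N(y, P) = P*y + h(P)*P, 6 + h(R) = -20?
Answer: 262527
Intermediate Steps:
h(R) = -26 (h(R) = -6 - 20 = -26)
N(y, P) = -13*P + P*y/2 (N(y, P) = (P*y - 26*P)/2 = (-26*P + P*y)/2 = -13*P + P*y/2)
(150840 + 162972) - N(552, 195) = (150840 + 162972) - 195*(-26 + 552)/2 = 313812 - 195*526/2 = 313812 - 1*51285 = 313812 - 51285 = 262527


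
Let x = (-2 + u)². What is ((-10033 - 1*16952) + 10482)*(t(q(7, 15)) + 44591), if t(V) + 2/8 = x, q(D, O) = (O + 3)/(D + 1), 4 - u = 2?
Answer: -2943524589/4 ≈ -7.3588e+8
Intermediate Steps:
u = 2 (u = 4 - 1*2 = 4 - 2 = 2)
q(D, O) = (3 + O)/(1 + D)
x = 0 (x = (-2 + 2)² = 0² = 0)
t(V) = -¼ (t(V) = -¼ + 0 = -¼)
((-10033 - 1*16952) + 10482)*(t(q(7, 15)) + 44591) = ((-10033 - 1*16952) + 10482)*(-¼ + 44591) = ((-10033 - 16952) + 10482)*(178363/4) = (-26985 + 10482)*(178363/4) = -16503*178363/4 = -2943524589/4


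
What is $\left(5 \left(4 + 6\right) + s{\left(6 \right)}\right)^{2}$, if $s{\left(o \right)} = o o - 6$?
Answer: $6400$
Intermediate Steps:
$s{\left(o \right)} = -6 + o^{2}$ ($s{\left(o \right)} = o^{2} - 6 = -6 + o^{2}$)
$\left(5 \left(4 + 6\right) + s{\left(6 \right)}\right)^{2} = \left(5 \left(4 + 6\right) - \left(6 - 6^{2}\right)\right)^{2} = \left(5 \cdot 10 + \left(-6 + 36\right)\right)^{2} = \left(50 + 30\right)^{2} = 80^{2} = 6400$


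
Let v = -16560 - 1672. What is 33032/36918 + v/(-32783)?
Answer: 877988516/605141397 ≈ 1.4509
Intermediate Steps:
v = -18232
33032/36918 + v/(-32783) = 33032/36918 - 18232/(-32783) = 33032*(1/36918) - 18232*(-1/32783) = 16516/18459 + 18232/32783 = 877988516/605141397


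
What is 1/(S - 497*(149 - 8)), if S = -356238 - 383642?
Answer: -1/809957 ≈ -1.2346e-6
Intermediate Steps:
S = -739880
1/(S - 497*(149 - 8)) = 1/(-739880 - 497*(149 - 8)) = 1/(-739880 - 497*141) = 1/(-739880 - 70077) = 1/(-809957) = -1/809957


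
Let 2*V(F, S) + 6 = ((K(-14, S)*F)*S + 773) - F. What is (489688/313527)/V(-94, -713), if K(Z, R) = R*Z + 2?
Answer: 979376/209796124581243 ≈ 4.6682e-9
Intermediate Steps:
K(Z, R) = 2 + R*Z
V(F, S) = 767/2 - F/2 + F*S*(2 - 14*S)/2 (V(F, S) = -3 + ((((2 + S*(-14))*F)*S + 773) - F)/2 = -3 + ((((2 - 14*S)*F)*S + 773) - F)/2 = -3 + (((F*(2 - 14*S))*S + 773) - F)/2 = -3 + ((F*S*(2 - 14*S) + 773) - F)/2 = -3 + ((773 + F*S*(2 - 14*S)) - F)/2 = -3 + (773 - F + F*S*(2 - 14*S))/2 = -3 + (773/2 - F/2 + F*S*(2 - 14*S)/2) = 767/2 - F/2 + F*S*(2 - 14*S)/2)
(489688/313527)/V(-94, -713) = (489688/313527)/(767/2 - 1/2*(-94) - 94*(-713)*(1 - 7*(-713))) = (489688*(1/313527))/(767/2 + 47 - 94*(-713)*(1 + 4991)) = 489688/(313527*(767/2 + 47 - 94*(-713)*4992)) = 489688/(313527*(767/2 + 47 + 334573824)) = 489688/(313527*(669148509/2)) = (489688/313527)*(2/669148509) = 979376/209796124581243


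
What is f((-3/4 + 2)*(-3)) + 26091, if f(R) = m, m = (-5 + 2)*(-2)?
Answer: 26097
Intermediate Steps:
m = 6 (m = -3*(-2) = 6)
f(R) = 6
f((-3/4 + 2)*(-3)) + 26091 = 6 + 26091 = 26097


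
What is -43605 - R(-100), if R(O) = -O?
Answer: -43705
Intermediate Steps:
-43605 - R(-100) = -43605 - (-1)*(-100) = -43605 - 1*100 = -43605 - 100 = -43705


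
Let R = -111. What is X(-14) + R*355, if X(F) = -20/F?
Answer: -275825/7 ≈ -39404.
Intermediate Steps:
X(-14) + R*355 = -20/(-14) - 111*355 = -20*(-1/14) - 39405 = 10/7 - 39405 = -275825/7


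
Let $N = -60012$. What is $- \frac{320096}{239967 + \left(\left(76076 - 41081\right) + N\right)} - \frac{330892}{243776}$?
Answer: $- \frac{18644619737}{6549956400} \approx -2.8465$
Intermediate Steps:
$- \frac{320096}{239967 + \left(\left(76076 - 41081\right) + N\right)} - \frac{330892}{243776} = - \frac{320096}{239967 + \left(\left(76076 - 41081\right) - 60012\right)} - \frac{330892}{243776} = - \frac{320096}{239967 + \left(34995 - 60012\right)} - \frac{82723}{60944} = - \frac{320096}{239967 - 25017} - \frac{82723}{60944} = - \frac{320096}{214950} - \frac{82723}{60944} = \left(-320096\right) \frac{1}{214950} - \frac{82723}{60944} = - \frac{160048}{107475} - \frac{82723}{60944} = - \frac{18644619737}{6549956400}$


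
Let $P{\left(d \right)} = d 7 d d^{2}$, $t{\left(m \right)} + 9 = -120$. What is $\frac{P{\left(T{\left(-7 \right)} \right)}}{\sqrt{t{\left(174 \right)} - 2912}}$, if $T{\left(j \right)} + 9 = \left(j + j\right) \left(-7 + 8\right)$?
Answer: $- \frac{1958887 i \sqrt{3041}}{3041} \approx - 35522.0 i$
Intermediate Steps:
$t{\left(m \right)} = -129$ ($t{\left(m \right)} = -9 - 120 = -129$)
$T{\left(j \right)} = -9 + 2 j$ ($T{\left(j \right)} = -9 + \left(j + j\right) \left(-7 + 8\right) = -9 + 2 j 1 = -9 + 2 j$)
$P{\left(d \right)} = 7 d^{4}$ ($P{\left(d \right)} = 7 d d^{3} = 7 d^{4}$)
$\frac{P{\left(T{\left(-7 \right)} \right)}}{\sqrt{t{\left(174 \right)} - 2912}} = \frac{7 \left(-9 + 2 \left(-7\right)\right)^{4}}{\sqrt{-129 - 2912}} = \frac{7 \left(-9 - 14\right)^{4}}{\sqrt{-3041}} = \frac{7 \left(-23\right)^{4}}{i \sqrt{3041}} = 7 \cdot 279841 \left(- \frac{i \sqrt{3041}}{3041}\right) = 1958887 \left(- \frac{i \sqrt{3041}}{3041}\right) = - \frac{1958887 i \sqrt{3041}}{3041}$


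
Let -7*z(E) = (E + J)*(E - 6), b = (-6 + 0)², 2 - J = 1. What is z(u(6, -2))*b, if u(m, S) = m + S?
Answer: 360/7 ≈ 51.429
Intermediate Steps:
u(m, S) = S + m
J = 1 (J = 2 - 1*1 = 2 - 1 = 1)
b = 36 (b = (-6)² = 36)
z(E) = -(1 + E)*(-6 + E)/7 (z(E) = -(E + 1)*(E - 6)/7 = -(1 + E)*(-6 + E)/7)
z(u(6, -2))*b = (6/7 - (-2 + 6)²/7 + 5*(-2 + 6)/7)*36 = (6/7 - ⅐*4² + (5/7)*4)*36 = (6/7 - ⅐*16 + 20/7)*36 = (6/7 - 16/7 + 20/7)*36 = (10/7)*36 = 360/7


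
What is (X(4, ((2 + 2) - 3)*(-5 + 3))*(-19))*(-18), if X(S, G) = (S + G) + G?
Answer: 0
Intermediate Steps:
X(S, G) = S + 2*G (X(S, G) = (G + S) + G = S + 2*G)
(X(4, ((2 + 2) - 3)*(-5 + 3))*(-19))*(-18) = ((4 + 2*(((2 + 2) - 3)*(-5 + 3)))*(-19))*(-18) = ((4 + 2*((4 - 3)*(-2)))*(-19))*(-18) = ((4 + 2*(1*(-2)))*(-19))*(-18) = ((4 + 2*(-2))*(-19))*(-18) = ((4 - 4)*(-19))*(-18) = (0*(-19))*(-18) = 0*(-18) = 0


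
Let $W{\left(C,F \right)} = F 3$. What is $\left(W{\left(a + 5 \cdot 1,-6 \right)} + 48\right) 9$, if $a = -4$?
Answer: $270$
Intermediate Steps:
$W{\left(C,F \right)} = 3 F$
$\left(W{\left(a + 5 \cdot 1,-6 \right)} + 48\right) 9 = \left(3 \left(-6\right) + 48\right) 9 = \left(-18 + 48\right) 9 = 30 \cdot 9 = 270$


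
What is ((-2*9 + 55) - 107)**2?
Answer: 4900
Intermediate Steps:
((-2*9 + 55) - 107)**2 = ((-18 + 55) - 107)**2 = (37 - 107)**2 = (-70)**2 = 4900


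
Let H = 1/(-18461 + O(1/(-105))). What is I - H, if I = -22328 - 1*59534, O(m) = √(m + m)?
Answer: -2929423048566029/35784894707 + I*√210/35784894707 ≈ -81862.0 + 4.0496e-10*I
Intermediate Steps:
O(m) = √2*√m (O(m) = √(2*m) = √2*√m)
I = -81862 (I = -22328 - 59534 = -81862)
H = 1/(-18461 + I*√210/105) (H = 1/(-18461 + √2*√(1/(-105))) = 1/(-18461 + √2*√(-1/105)) = 1/(-18461 + √2*(I*√105/105)) = 1/(-18461 + I*√210/105) ≈ -5.4168e-5 - 4.0e-10*I)
I - H = -81862 - (-1938405/35784894707 - I*√210/35784894707) = -81862 + (1938405/35784894707 + I*√210/35784894707) = -2929423048566029/35784894707 + I*√210/35784894707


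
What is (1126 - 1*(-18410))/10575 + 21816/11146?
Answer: 74742076/19644825 ≈ 3.8047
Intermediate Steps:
(1126 - 1*(-18410))/10575 + 21816/11146 = (1126 + 18410)*(1/10575) + 21816*(1/11146) = 19536*(1/10575) + 10908/5573 = 6512/3525 + 10908/5573 = 74742076/19644825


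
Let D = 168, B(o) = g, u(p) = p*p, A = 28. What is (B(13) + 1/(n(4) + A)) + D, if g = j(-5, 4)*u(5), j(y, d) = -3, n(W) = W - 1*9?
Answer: 2140/23 ≈ 93.043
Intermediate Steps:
u(p) = p²
n(W) = -9 + W (n(W) = W - 9 = -9 + W)
g = -75 (g = -3*5² = -3*25 = -75)
B(o) = -75
(B(13) + 1/(n(4) + A)) + D = (-75 + 1/((-9 + 4) + 28)) + 168 = (-75 + 1/(-5 + 28)) + 168 = (-75 + 1/23) + 168 = -1724/23 + 168 = 2140/23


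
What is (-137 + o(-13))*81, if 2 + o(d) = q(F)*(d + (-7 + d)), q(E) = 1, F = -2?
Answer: -13932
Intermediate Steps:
o(d) = -9 + 2*d (o(d) = -2 + 1*(d + (-7 + d)) = -2 + 1*(-7 + 2*d) = -2 + (-7 + 2*d) = -9 + 2*d)
(-137 + o(-13))*81 = (-137 + (-9 + 2*(-13)))*81 = (-137 + (-9 - 26))*81 = (-137 - 35)*81 = -172*81 = -13932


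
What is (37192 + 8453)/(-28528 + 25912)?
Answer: -15215/872 ≈ -17.448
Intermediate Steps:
(37192 + 8453)/(-28528 + 25912) = 45645/(-2616) = 45645*(-1/2616) = -15215/872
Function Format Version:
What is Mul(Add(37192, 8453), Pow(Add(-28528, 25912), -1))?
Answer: Rational(-15215, 872) ≈ -17.448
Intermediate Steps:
Mul(Add(37192, 8453), Pow(Add(-28528, 25912), -1)) = Mul(45645, Pow(-2616, -1)) = Mul(45645, Rational(-1, 2616)) = Rational(-15215, 872)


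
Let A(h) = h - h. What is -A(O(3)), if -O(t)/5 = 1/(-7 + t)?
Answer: 0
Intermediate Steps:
O(t) = -5/(-7 + t)
A(h) = 0
-A(O(3)) = -1*0 = 0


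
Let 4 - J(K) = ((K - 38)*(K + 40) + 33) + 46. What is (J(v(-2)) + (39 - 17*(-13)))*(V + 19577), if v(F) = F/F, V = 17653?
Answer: 63365460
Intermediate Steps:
v(F) = 1
J(K) = -75 - (-38 + K)*(40 + K) (J(K) = 4 - (((K - 38)*(K + 40) + 33) + 46) = 4 - (((-38 + K)*(40 + K) + 33) + 46) = 4 - ((33 + (-38 + K)*(40 + K)) + 46) = 4 - (79 + (-38 + K)*(40 + K)) = 4 + (-79 - (-38 + K)*(40 + K)) = -75 - (-38 + K)*(40 + K))
(J(v(-2)) + (39 - 17*(-13)))*(V + 19577) = ((1445 - 1*1**2 - 2*1) + (39 - 17*(-13)))*(17653 + 19577) = ((1445 - 1*1 - 2) + (39 + 221))*37230 = ((1445 - 1 - 2) + 260)*37230 = (1442 + 260)*37230 = 1702*37230 = 63365460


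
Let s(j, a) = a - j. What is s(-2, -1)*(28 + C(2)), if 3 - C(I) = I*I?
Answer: 27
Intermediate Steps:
C(I) = 3 - I**2 (C(I) = 3 - I*I = 3 - I**2)
s(-2, -1)*(28 + C(2)) = (-1 - 1*(-2))*(28 + (3 - 1*2**2)) = (-1 + 2)*(28 + (3 - 1*4)) = 1*(28 + (3 - 4)) = 1*(28 - 1) = 1*27 = 27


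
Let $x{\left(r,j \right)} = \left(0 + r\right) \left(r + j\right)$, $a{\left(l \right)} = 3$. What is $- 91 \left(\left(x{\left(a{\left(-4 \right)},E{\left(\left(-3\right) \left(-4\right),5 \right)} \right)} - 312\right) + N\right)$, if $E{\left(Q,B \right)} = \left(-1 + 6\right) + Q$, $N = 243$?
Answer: $819$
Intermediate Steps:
$E{\left(Q,B \right)} = 5 + Q$
$x{\left(r,j \right)} = r \left(j + r\right)$
$- 91 \left(\left(x{\left(a{\left(-4 \right)},E{\left(\left(-3\right) \left(-4\right),5 \right)} \right)} - 312\right) + N\right) = - 91 \left(\left(3 \left(\left(5 - -12\right) + 3\right) - 312\right) + 243\right) = - 91 \left(\left(3 \left(\left(5 + 12\right) + 3\right) - 312\right) + 243\right) = - 91 \left(\left(3 \left(17 + 3\right) - 312\right) + 243\right) = - 91 \left(\left(3 \cdot 20 - 312\right) + 243\right) = - 91 \left(\left(60 - 312\right) + 243\right) = - 91 \left(-252 + 243\right) = \left(-91\right) \left(-9\right) = 819$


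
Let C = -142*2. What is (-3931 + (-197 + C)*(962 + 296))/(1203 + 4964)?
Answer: -609029/6167 ≈ -98.756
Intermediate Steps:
C = -284
(-3931 + (-197 + C)*(962 + 296))/(1203 + 4964) = (-3931 + (-197 - 284)*(962 + 296))/(1203 + 4964) = (-3931 - 481*1258)/6167 = (-3931 - 605098)*(1/6167) = -609029*1/6167 = -609029/6167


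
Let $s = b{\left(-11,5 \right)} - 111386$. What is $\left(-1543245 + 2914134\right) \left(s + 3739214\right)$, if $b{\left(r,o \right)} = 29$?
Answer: $4973389254873$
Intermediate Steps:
$s = -111357$ ($s = 29 - 111386 = -111357$)
$\left(-1543245 + 2914134\right) \left(s + 3739214\right) = \left(-1543245 + 2914134\right) \left(-111357 + 3739214\right) = 1370889 \cdot 3627857 = 4973389254873$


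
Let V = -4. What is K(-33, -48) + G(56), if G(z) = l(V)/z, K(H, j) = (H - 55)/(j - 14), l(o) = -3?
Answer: 2371/1736 ≈ 1.3658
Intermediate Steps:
K(H, j) = (-55 + H)/(-14 + j)
G(z) = -3/z
K(-33, -48) + G(56) = (-55 - 33)/(-14 - 48) - 3/56 = -88/(-62) - 3*1/56 = -1/62*(-88) - 3/56 = 44/31 - 3/56 = 2371/1736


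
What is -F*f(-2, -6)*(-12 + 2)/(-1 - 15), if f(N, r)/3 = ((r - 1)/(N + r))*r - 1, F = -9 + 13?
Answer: 375/8 ≈ 46.875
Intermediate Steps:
F = 4
f(N, r) = -3 + 3*r*(-1 + r)/(N + r) (f(N, r) = 3*(((r - 1)/(N + r))*r - 1) = 3*(((-1 + r)/(N + r))*r - 1) = 3*(r*(-1 + r)/(N + r) - 1) = 3*(-1 + r*(-1 + r)/(N + r)) = -3 + 3*r*(-1 + r)/(N + r))
-F*f(-2, -6)*(-12 + 2)/(-1 - 15) = -4*(3*((-6)**2 - 1*(-2) - 2*(-6))/(-2 - 6))*(-12 + 2)/(-1 - 15) = -4*(3*(36 + 2 + 12)/(-8))*(-10/(-16)) = -4*(3*(-1/8)*50)*(-10*(-1/16)) = -4*(-75/4)*5/8 = -(-75)*5/8 = -1*(-375/8) = 375/8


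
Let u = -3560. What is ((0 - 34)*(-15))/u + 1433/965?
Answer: 460933/343540 ≈ 1.3417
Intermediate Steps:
((0 - 34)*(-15))/u + 1433/965 = ((0 - 34)*(-15))/(-3560) + 1433/965 = -34*(-15)*(-1/3560) + 1433*(1/965) = 510*(-1/3560) + 1433/965 = -51/356 + 1433/965 = 460933/343540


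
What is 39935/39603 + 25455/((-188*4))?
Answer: -978063245/29781456 ≈ -32.841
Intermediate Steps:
39935/39603 + 25455/((-188*4)) = 39935*(1/39603) + 25455/(-752) = 39935/39603 + 25455*(-1/752) = 39935/39603 - 25455/752 = -978063245/29781456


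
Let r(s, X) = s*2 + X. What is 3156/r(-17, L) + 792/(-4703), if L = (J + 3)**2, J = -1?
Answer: -2477738/23515 ≈ -105.37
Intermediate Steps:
L = 4 (L = (-1 + 3)**2 = 2**2 = 4)
r(s, X) = X + 2*s (r(s, X) = 2*s + X = X + 2*s)
3156/r(-17, L) + 792/(-4703) = 3156/(4 + 2*(-17)) + 792/(-4703) = 3156/(4 - 34) + 792*(-1/4703) = 3156/(-30) - 792/4703 = 3156*(-1/30) - 792/4703 = -526/5 - 792/4703 = -2477738/23515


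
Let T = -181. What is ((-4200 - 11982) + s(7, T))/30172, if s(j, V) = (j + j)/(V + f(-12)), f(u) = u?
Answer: -780785/1455799 ≈ -0.53633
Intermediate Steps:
s(j, V) = 2*j/(-12 + V) (s(j, V) = (j + j)/(V - 12) = (2*j)/(-12 + V) = 2*j/(-12 + V))
((-4200 - 11982) + s(7, T))/30172 = ((-4200 - 11982) + 2*7/(-12 - 181))/30172 = (-16182 + 2*7/(-193))*(1/30172) = (-16182 + 2*7*(-1/193))*(1/30172) = (-16182 - 14/193)*(1/30172) = -3123140/193*1/30172 = -780785/1455799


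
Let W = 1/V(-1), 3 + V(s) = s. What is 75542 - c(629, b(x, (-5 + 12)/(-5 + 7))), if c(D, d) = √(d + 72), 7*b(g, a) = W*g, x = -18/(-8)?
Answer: 75542 - 3*√6265/28 ≈ 75534.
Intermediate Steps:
x = 9/4 (x = -18*(-⅛) = 9/4 ≈ 2.2500)
V(s) = -3 + s
W = -¼ (W = 1/(-3 - 1) = 1/(-4) = -¼ ≈ -0.25000)
b(g, a) = -g/28 (b(g, a) = (-g/4)/7 = -g/28)
c(D, d) = √(72 + d)
75542 - c(629, b(x, (-5 + 12)/(-5 + 7))) = 75542 - √(72 - 1/28*9/4) = 75542 - √(72 - 9/112) = 75542 - √(8055/112) = 75542 - 3*√6265/28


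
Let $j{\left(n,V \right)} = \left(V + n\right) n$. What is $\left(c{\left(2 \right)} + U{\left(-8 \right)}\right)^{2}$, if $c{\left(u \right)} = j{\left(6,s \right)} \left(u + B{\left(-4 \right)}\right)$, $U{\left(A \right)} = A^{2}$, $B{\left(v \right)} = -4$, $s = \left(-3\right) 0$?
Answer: $64$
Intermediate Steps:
$s = 0$
$j{\left(n,V \right)} = n \left(V + n\right)$
$c{\left(u \right)} = -144 + 36 u$ ($c{\left(u \right)} = 6 \left(0 + 6\right) \left(u - 4\right) = 6 \cdot 6 \left(-4 + u\right) = 36 \left(-4 + u\right) = -144 + 36 u$)
$\left(c{\left(2 \right)} + U{\left(-8 \right)}\right)^{2} = \left(\left(-144 + 36 \cdot 2\right) + \left(-8\right)^{2}\right)^{2} = \left(\left(-144 + 72\right) + 64\right)^{2} = \left(-72 + 64\right)^{2} = \left(-8\right)^{2} = 64$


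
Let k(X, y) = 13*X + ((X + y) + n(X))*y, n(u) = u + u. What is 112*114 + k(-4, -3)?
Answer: 12761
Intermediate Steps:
n(u) = 2*u
k(X, y) = 13*X + y*(y + 3*X) (k(X, y) = 13*X + ((X + y) + 2*X)*y = 13*X + (y + 3*X)*y = 13*X + y*(y + 3*X))
112*114 + k(-4, -3) = 112*114 + ((-3)² + 13*(-4) + 3*(-4)*(-3)) = 12768 + (9 - 52 + 36) = 12768 - 7 = 12761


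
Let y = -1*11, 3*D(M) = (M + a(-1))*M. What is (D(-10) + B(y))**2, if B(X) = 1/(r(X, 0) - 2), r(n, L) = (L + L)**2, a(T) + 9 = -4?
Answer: 208849/36 ≈ 5801.4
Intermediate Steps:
a(T) = -13 (a(T) = -9 - 4 = -13)
D(M) = M*(-13 + M)/3 (D(M) = ((M - 13)*M)/3 = ((-13 + M)*M)/3 = (M*(-13 + M))/3 = M*(-13 + M)/3)
y = -11
r(n, L) = 4*L**2 (r(n, L) = (2*L)**2 = 4*L**2)
B(X) = -1/2 (B(X) = 1/(4*0**2 - 2) = 1/(4*0 - 2) = 1/(0 - 2) = 1/(-2) = -1/2)
(D(-10) + B(y))**2 = ((1/3)*(-10)*(-13 - 10) - 1/2)**2 = ((1/3)*(-10)*(-23) - 1/2)**2 = (230/3 - 1/2)**2 = (457/6)**2 = 208849/36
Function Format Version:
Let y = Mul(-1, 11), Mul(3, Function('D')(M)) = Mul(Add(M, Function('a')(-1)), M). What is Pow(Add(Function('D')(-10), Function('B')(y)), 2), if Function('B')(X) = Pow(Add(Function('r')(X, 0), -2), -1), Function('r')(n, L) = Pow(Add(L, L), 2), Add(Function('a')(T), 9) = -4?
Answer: Rational(208849, 36) ≈ 5801.4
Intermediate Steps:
Function('a')(T) = -13 (Function('a')(T) = Add(-9, -4) = -13)
Function('D')(M) = Mul(Rational(1, 3), M, Add(-13, M)) (Function('D')(M) = Mul(Rational(1, 3), Mul(Add(M, -13), M)) = Mul(Rational(1, 3), Mul(Add(-13, M), M)) = Mul(Rational(1, 3), Mul(M, Add(-13, M))) = Mul(Rational(1, 3), M, Add(-13, M)))
y = -11
Function('r')(n, L) = Mul(4, Pow(L, 2)) (Function('r')(n, L) = Pow(Mul(2, L), 2) = Mul(4, Pow(L, 2)))
Function('B')(X) = Rational(-1, 2) (Function('B')(X) = Pow(Add(Mul(4, Pow(0, 2)), -2), -1) = Pow(Add(Mul(4, 0), -2), -1) = Pow(Add(0, -2), -1) = Pow(-2, -1) = Rational(-1, 2))
Pow(Add(Function('D')(-10), Function('B')(y)), 2) = Pow(Add(Mul(Rational(1, 3), -10, Add(-13, -10)), Rational(-1, 2)), 2) = Pow(Add(Mul(Rational(1, 3), -10, -23), Rational(-1, 2)), 2) = Pow(Add(Rational(230, 3), Rational(-1, 2)), 2) = Pow(Rational(457, 6), 2) = Rational(208849, 36)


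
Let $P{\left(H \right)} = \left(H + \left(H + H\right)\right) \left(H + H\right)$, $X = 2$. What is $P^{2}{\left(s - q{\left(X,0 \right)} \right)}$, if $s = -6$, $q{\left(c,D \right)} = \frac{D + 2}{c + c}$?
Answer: $\frac{257049}{4} \approx 64262.0$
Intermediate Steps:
$q{\left(c,D \right)} = \frac{2 + D}{2 c}$
$P{\left(H \right)} = 6 H^{2}$ ($P{\left(H \right)} = \left(H + 2 H\right) 2 H = 3 H 2 H = 6 H^{2}$)
$P^{2}{\left(s - q{\left(X,0 \right)} \right)} = \left(6 \left(-6 - \frac{2 + 0}{2 \cdot 2}\right)^{2}\right)^{2} = \left(6 \left(-6 - \frac{1}{2} \cdot \frac{1}{2} \cdot 2\right)^{2}\right)^{2} = \left(6 \left(-6 - \frac{1}{2}\right)^{2}\right)^{2} = \left(6 \left(- \frac{13}{2}\right)^{2}\right)^{2} = \left(6 \cdot \frac{169}{4}\right)^{2} = \left(\frac{507}{2}\right)^{2} = \frac{257049}{4}$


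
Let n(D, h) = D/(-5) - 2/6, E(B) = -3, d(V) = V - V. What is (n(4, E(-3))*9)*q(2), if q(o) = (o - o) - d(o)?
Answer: 0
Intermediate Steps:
d(V) = 0
n(D, h) = -1/3 - D/5 (n(D, h) = D*(-1/5) - 2*1/6 = -D/5 - 1/3 = -1/3 - D/5)
q(o) = 0 (q(o) = (o - o) - 1*0 = 0 + 0 = 0)
(n(4, E(-3))*9)*q(2) = ((-1/3 - 1/5*4)*9)*0 = ((-1/3 - 4/5)*9)*0 = -17/15*9*0 = -51/5*0 = 0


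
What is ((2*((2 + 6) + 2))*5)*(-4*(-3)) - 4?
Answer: 1196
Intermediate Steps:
((2*((2 + 6) + 2))*5)*(-4*(-3)) - 4 = ((2*(8 + 2))*5)*12 - 4 = ((2*10)*5)*12 - 4 = (20*5)*12 - 4 = 100*12 - 4 = 1200 - 4 = 1196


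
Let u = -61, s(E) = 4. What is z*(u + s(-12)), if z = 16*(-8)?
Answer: 7296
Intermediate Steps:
z = -128
z*(u + s(-12)) = -128*(-61 + 4) = -128*(-57) = 7296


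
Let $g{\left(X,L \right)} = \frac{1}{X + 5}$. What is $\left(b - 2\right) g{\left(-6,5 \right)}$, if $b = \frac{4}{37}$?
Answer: $\frac{70}{37} \approx 1.8919$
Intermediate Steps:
$g{\left(X,L \right)} = \frac{1}{5 + X}$
$b = \frac{4}{37}$ ($b = 4 \cdot \frac{1}{37} = \frac{4}{37} \approx 0.10811$)
$\left(b - 2\right) g{\left(-6,5 \right)} = \frac{\frac{4}{37} - 2}{5 - 6} = - \frac{70}{37 \left(-1\right)} = \left(- \frac{70}{37}\right) \left(-1\right) = \frac{70}{37}$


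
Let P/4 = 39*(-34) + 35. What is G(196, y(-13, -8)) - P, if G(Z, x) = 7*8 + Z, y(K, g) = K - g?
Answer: 5416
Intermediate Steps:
G(Z, x) = 56 + Z
P = -5164 (P = 4*(39*(-34) + 35) = 4*(-1326 + 35) = 4*(-1291) = -5164)
G(196, y(-13, -8)) - P = (56 + 196) - 1*(-5164) = 252 + 5164 = 5416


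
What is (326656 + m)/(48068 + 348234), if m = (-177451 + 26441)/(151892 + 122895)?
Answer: 44880335631/54449318837 ≈ 0.82426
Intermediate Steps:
m = -151010/274787 ≈ -0.54955
(326656 + m)/(48068 + 348234) = (326656 - 151010/274787)/(48068 + 348234) = (89760671262/274787)/396302 = (89760671262/274787)*(1/396302) = 44880335631/54449318837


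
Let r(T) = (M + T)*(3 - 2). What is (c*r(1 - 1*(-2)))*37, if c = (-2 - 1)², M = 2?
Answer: 1665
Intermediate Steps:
r(T) = 2 + T (r(T) = (2 + T)*(3 - 2) = (2 + T)*1 = 2 + T)
c = 9 (c = (-3)² = 9)
(c*r(1 - 1*(-2)))*37 = (9*(2 + (1 - 1*(-2))))*37 = (9*(2 + (1 + 2)))*37 = (9*(2 + 3))*37 = (9*5)*37 = 45*37 = 1665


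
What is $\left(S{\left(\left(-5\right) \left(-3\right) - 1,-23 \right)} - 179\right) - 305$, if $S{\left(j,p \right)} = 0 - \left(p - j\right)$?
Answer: $-447$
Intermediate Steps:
$S{\left(j,p \right)} = j - p$ ($S{\left(j,p \right)} = 0 + \left(j - p\right) = j - p$)
$\left(S{\left(\left(-5\right) \left(-3\right) - 1,-23 \right)} - 179\right) - 305 = \left(\left(\left(\left(-5\right) \left(-3\right) - 1\right) - -23\right) - 179\right) - 305 = \left(\left(\left(15 - 1\right) + 23\right) - 179\right) - 305 = \left(\left(14 + 23\right) - 179\right) - 305 = \left(37 - 179\right) - 305 = -142 - 305 = -447$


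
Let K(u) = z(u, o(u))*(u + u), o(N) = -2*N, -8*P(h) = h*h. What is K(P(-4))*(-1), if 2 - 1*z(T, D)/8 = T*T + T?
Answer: 0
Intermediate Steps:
P(h) = -h²/8 (P(h) = -h*h/8 = -h²/8)
z(T, D) = 16 - 8*T - 8*T² (z(T, D) = 16 - 8*(T*T + T) = 16 - 8*(T² + T) = 16 - 8*(T + T²) = 16 + (-8*T - 8*T²) = 16 - 8*T - 8*T²)
K(u) = 2*u*(16 - 8*u - 8*u²) (K(u) = (16 - 8*u - 8*u²)*(u + u) = (16 - 8*u - 8*u²)*(2*u) = 2*u*(16 - 8*u - 8*u²))
K(P(-4))*(-1) = (16*(-⅛*(-4)²)*(2 - (-1)*(-4)²/8 - (-⅛*(-4)²)²))*(-1) = (16*(-⅛*16)*(2 - (-1)*16/8 - (-⅛*16)²))*(-1) = (16*(-2)*(2 - 1*(-2) - 1*(-2)²))*(-1) = (16*(-2)*(2 + 2 - 1*4))*(-1) = (16*(-2)*(2 + 2 - 4))*(-1) = (16*(-2)*0)*(-1) = 0*(-1) = 0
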